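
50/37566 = 25/18783 ≈ 0.00133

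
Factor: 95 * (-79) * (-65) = 5^2 * 13^1 * 19^1 * 79^1 = 487825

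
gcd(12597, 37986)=39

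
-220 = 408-628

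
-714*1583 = -1130262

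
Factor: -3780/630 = -1*2^1*3^1 = -6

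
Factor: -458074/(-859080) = 2^(-2)*3^(-1)*5^(-1)*7159^(-1)*229037^1 = 229037/429540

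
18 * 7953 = 143154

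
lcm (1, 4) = 4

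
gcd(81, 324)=81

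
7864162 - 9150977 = -1286815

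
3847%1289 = 1269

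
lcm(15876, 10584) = 31752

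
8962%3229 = 2504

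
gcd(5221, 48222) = 1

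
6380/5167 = 1 + 1213/5167 ≈ 1.23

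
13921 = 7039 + 6882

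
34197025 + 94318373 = 128515398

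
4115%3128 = 987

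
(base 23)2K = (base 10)66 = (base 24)2I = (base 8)102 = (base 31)24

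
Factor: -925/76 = -1 * 2^(-2) * 5^2 * 19^(-1) * 37^1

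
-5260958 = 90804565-96065523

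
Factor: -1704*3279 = -1*2^3*3^2*71^1*1093^1 = -5587416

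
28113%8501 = 2610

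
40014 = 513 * 78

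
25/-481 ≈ -0.0520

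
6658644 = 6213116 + 445528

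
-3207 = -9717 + 6510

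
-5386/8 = -2693/4 = -673.25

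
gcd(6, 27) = 3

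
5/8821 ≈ 0.000567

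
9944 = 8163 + 1781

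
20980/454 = 10490/227 ≈ 46.21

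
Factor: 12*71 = 2^2*3^1*71^1 = 852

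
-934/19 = -49 - 3/19 ≈ -49.16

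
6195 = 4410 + 1785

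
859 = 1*859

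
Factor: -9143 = -1*41^1*223^1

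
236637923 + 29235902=265873825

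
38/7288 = 19/3644 ≈ 0.00521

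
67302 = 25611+41691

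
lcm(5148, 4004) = 36036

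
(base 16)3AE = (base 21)22I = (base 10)942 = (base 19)2BB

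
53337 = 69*773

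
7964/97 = 82 + 10/97 ≈ 82.10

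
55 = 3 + 52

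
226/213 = 1 + 13/213 ≈ 1.06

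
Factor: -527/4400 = -1*2^(-4)*5^(-2)*11^(-1)*17^1*31^1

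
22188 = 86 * 258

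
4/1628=1/407 ≈ 0.00246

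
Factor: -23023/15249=-1*3^(-1)*7^1*11^1*17^(-1)=-77/51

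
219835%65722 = 22669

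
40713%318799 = 40713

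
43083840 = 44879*960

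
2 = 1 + 1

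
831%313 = 205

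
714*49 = 34986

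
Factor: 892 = 2^2*223^1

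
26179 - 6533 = 19646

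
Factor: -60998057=-1 * 17^1 * 47^1 * 76343^1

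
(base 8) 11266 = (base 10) 4790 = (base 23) 916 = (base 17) g9d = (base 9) 6512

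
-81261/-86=944 + 77/86 ≈ 944.90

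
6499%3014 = 471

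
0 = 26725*0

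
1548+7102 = 8650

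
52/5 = 10+2/5 = 10.40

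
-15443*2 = -30886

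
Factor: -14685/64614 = -1*2^(-1)*5^1*11^(-1) = -5/22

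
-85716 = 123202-208918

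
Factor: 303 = 3^1*101^1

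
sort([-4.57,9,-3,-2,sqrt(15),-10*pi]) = [-10*pi,-4.57,-3,-2,sqrt(15),9]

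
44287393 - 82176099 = -37888706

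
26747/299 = 89 + 136/299 ≈ 89.45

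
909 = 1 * 909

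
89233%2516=1173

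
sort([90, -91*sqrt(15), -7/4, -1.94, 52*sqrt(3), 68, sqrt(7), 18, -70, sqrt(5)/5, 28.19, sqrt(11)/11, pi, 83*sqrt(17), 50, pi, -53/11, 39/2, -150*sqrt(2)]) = [-91*sqrt(15), -150*sqrt(2), -70, -53/11, -1.94, -7/4, sqrt(11)/11, sqrt(5)/5, sqrt(7), pi, pi, 18, 39/2, 28.19, 50, 68, 90, 52*sqrt(3), 83*sqrt(17)]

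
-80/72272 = -5/4517 ≈ -0.00111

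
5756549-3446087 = 2310462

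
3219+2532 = 5751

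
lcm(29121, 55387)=2824737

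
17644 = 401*44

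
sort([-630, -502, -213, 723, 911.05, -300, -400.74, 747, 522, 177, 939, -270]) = [-630, -502, -400.74, -300, -270, -213, 177, 522, 723, 747, 911.05, 939]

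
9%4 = 1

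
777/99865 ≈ 0.00778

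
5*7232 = 36160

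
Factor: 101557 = 41^1*2477^1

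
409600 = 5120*80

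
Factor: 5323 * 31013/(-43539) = -1 * 3^(-1) * 23^(-1) * 631^(-1) * 5323^1 * 31013^1 = -165082199/43539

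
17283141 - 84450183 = -67167042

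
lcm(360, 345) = 8280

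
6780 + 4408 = 11188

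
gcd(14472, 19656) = 216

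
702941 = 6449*109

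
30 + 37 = 67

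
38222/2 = 19111 = 19111.00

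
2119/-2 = -1059-1/2 = -1059.50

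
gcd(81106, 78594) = 2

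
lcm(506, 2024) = 2024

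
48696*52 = 2532192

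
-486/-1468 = 243/734 ≈ 0.331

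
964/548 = 241/137 ≈ 1.76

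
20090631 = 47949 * 419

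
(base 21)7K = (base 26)6B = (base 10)167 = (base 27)65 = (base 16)A7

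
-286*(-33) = 9438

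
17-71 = -54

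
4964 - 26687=-21723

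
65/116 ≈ 0.560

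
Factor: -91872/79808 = -1*2^(-1)*3^2*11^1*43^(-1) = -99/86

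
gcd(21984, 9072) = 48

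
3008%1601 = 1407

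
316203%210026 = 106177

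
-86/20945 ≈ -0.00411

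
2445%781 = 102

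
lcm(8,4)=8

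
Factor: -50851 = -1*211^1*241^1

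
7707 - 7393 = 314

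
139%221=139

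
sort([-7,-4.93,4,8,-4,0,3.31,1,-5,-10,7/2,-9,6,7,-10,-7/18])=[-10,-10,-9,-7,-5,-4.93,-4,-7/18,0,1,3.31,7/2,4,6,7,8]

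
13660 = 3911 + 9749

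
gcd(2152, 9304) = 8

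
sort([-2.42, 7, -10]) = [-10, -2.42, 7]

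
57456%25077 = 7302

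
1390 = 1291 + 99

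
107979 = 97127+10852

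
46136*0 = 0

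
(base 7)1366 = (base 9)657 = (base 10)538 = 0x21a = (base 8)1032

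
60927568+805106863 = 866034431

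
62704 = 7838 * 8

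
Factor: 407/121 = 11^(-1)*37^1 = 37/11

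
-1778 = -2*889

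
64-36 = 28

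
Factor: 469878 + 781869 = 3^3*7^1*37^1*179^1 = 1251747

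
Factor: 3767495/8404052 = 2^ (-2) * 5^1 * 17^ (-1) * 73^ (-1) * 1693^ (-1) * 753499^1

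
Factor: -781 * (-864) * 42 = 2^6 * 3^4 * 7^1 * 11^1 * 71^1 = 28340928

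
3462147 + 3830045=7292192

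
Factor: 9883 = 9883^1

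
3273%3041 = 232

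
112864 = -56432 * (-2)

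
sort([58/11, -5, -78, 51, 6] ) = [-78, -5, 58/11, 6, 51] 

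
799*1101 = 879699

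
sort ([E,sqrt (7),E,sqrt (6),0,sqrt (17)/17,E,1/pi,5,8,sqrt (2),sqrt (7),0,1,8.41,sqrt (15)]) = [0,0,sqrt (17)/17,1/pi,1,sqrt (2),sqrt (6),sqrt (7),sqrt (7),E,E,E,sqrt (15),5,8,8.41]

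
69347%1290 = 977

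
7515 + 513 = 8028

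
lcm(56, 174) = 4872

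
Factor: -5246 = -1*2^1*43^1*61^1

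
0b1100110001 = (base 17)2e1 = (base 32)ph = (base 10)817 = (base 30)r7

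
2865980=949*3020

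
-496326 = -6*82721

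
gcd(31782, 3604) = 2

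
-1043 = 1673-2716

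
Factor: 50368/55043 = 2^6 * 19^ (-1) * 787^1 * 2897^ (-1) 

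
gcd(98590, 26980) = 10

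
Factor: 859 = 859^1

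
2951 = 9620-6669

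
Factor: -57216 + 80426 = 2^1*5^1*11^1*211^1 = 23210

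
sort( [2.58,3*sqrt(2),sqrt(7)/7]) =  [sqrt(7)/7,2.58,3*sqrt(2)]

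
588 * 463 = 272244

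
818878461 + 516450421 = 1335328882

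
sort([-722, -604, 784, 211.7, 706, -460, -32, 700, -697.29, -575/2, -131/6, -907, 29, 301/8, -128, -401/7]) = [-907, -722, -697.29, -604, -460, -575/2, -128, -401/7, -32, -131/6, 29, 301/8, 211.7, 700, 706, 784]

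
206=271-65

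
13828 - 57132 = -43304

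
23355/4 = 5838 + 3/4 = 5838.75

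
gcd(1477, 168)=7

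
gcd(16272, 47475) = 9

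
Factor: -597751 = -1 * 7^2 * 11^1 * 1109^1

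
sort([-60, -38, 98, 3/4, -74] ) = [-74, -60, -38, 3/4, 98] 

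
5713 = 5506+207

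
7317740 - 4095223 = 3222517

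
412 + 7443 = 7855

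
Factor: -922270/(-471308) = 2^(-1) * 5^1 * 17^(-1) * 29^(-1) * 239^(-1) * 92227^1 = 461135/235654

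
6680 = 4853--1827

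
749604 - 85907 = 663697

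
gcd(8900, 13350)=4450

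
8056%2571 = 343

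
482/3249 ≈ 0.148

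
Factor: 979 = 11^1*89^1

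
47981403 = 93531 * 513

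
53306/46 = 1158 + 19/23 ≈ 1158.83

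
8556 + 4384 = 12940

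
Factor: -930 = -1*2^1*3^1*5^1*31^1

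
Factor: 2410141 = 17^1*141773^1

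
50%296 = 50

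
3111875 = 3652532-540657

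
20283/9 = 2253 + 2/3 ≈ 2253.67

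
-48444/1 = -48444 = -48444.00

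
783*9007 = 7052481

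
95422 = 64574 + 30848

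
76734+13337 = 90071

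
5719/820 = 6 + 799/820 ≈ 6.97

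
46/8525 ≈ 0.00540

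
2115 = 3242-1127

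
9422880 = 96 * 98155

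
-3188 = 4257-7445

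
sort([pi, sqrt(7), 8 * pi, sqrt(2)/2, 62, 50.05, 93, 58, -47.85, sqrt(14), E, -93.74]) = [-93.74, -47.85, sqrt(2)/2, sqrt(7), E, pi, sqrt(14), 8 * pi, 50.05, 58, 62, 93]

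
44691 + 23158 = 67849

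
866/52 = 433/26 ≈ 16.65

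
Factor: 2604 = 2^2*3^1*7^1*31^1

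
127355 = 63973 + 63382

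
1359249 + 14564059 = 15923308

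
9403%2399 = 2206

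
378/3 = 126 = 126.00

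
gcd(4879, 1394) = 697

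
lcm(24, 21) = 168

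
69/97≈0.711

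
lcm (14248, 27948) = 726648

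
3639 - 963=2676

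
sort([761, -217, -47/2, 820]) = [-217, -47/2, 761, 820]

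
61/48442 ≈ 0.00126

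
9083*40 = 363320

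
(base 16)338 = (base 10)824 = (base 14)42c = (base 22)1fa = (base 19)257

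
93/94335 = 31/31445 ≈ 0.000986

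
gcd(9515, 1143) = 1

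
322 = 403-81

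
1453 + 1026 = 2479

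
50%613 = 50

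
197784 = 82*2412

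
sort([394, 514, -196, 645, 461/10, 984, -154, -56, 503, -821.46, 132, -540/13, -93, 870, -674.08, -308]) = [-821.46, -674.08, -308, -196, -154, -93, -56, -540/13, 461/10, 132, 394, 503, 514, 645, 870, 984]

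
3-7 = -4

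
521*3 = 1563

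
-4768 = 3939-8707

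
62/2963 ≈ 0.0209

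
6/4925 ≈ 0.00122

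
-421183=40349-461532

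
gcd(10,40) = 10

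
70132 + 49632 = 119764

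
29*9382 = 272078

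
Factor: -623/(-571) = 7^1*89^1*571^(-1)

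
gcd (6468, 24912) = 12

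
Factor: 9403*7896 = 2^3*3^1*7^1*47^1*9403^1 = 74246088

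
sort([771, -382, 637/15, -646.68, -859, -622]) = [-859, -646.68, -622, -382, 637/15, 771]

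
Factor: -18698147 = -1 * 13^1 * 17^1 * 19^1 * 61^1 * 73^1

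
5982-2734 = 3248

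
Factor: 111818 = 2^1*7^3*163^1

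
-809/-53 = 15 + 14/53 ≈ 15.26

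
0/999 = 0 = 0.00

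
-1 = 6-7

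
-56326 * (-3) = 168978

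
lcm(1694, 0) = 0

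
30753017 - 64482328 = -33729311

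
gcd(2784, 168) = 24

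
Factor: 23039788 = 2^2*409^1*14083^1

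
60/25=12/5=2.40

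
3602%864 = 146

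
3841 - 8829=-4988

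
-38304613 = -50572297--12267684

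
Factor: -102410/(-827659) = 2^1 * 5^1 * 7^(-1) * 11^1 * 127^(-1) = 110/889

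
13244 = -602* (-22)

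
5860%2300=1260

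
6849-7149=-300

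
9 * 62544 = 562896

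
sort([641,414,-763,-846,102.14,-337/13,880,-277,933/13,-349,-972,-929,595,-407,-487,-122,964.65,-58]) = [-972,-929,-846,-763,-487,-407,-349,-277,-122,-58,-337/13,933/13,102.14,414,595,641,880,964.65]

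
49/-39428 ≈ -0.00124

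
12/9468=1/789 ≈ 0.00127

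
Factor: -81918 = -1*2^1*3^3*37^1*41^1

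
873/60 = 291/20 = 14.55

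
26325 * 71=1869075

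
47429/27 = 1756 + 17/27≈1756.63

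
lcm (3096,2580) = 15480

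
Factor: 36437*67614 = 2^1*3^1*59^1*83^1*191^1*439^1 = 2463651318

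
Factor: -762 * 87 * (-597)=2^1 * 3^3 * 29^1 * 127^1 * 199^1=39577518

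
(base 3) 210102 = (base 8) 1102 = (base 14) 2d4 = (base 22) 146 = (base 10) 578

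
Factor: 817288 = 2^3*102161^1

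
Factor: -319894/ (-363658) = 307^1*349^ (-1) = 307/349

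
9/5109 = 3/1703 ≈ 0.00176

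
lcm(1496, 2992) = 2992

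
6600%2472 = 1656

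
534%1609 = 534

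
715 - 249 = 466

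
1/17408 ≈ 0.0000574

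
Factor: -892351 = -1*892351^1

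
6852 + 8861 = 15713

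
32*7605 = 243360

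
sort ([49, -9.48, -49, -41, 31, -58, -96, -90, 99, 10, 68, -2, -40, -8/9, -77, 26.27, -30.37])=[-96, -90, -77, -58, -49, -41, -40, -30.37, -9.48, -2, -8/9, 10, 26.27, 31, 49, 68, 99]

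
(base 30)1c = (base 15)2c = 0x2a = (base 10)42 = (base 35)17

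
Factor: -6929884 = -1*2^2*13^1*71^1*1877^1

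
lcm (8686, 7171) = 616706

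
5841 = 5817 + 24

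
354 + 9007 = 9361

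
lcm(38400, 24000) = 192000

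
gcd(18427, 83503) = 1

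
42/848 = 21/424 ≈ 0.0495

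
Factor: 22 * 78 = 2^2 * 3^1 * 11^1 * 13^1 = 1716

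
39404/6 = 6567 + 1/3≈6567.33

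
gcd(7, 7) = 7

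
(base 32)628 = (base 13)2aa2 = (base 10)6216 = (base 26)952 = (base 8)14110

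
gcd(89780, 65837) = 1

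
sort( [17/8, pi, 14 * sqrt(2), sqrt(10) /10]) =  [sqrt(10) /10, 17/8, pi, 14 * sqrt(2)]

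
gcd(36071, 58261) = 7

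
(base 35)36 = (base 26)47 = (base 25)4b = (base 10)111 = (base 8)157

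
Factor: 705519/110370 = 2^(-1)*3^1*5^(-1)*13^(-1)*277^1 = 831/130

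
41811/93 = 13937/31 ≈ 449.58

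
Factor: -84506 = -1*2^1*29^1*31^1*47^1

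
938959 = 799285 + 139674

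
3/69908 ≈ 0.0000429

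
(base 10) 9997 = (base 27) dj7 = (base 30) b37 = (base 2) 10011100001101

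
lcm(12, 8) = 24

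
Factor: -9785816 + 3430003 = -1 * 53^1 * 119921^1 = -6355813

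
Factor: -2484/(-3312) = 2^(-2) * 3^1 = 3/4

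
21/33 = 7/11 ≈ 0.636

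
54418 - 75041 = -20623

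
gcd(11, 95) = 1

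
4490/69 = 65 + 5/69 ≈ 65.07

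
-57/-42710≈0.00133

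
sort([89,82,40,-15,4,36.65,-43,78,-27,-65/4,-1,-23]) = [-43,-27,-23,-65/4,-15,-1,4,36.65,40,78,82,89]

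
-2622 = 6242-8864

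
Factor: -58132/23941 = -1*2^2*89^(-1)*269^(-1)*14533^1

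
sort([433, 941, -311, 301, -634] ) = [-634, -311, 301, 433, 941] 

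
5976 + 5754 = 11730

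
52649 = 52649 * 1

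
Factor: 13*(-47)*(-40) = 2^3*5^1*13^1*47^1 = 24440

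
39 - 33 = 6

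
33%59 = 33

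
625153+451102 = 1076255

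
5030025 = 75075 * 67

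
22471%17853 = 4618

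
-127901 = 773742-901643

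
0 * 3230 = 0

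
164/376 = 41/94 ≈ 0.436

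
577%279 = 19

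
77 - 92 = -15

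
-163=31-194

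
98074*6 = 588444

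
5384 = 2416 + 2968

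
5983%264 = 175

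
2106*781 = 1644786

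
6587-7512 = -925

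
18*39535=711630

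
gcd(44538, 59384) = 14846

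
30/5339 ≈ 0.00562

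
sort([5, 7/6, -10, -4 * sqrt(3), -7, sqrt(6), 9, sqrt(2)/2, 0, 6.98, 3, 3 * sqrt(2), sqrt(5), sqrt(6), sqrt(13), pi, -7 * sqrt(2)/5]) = [-10, -7, -4 * sqrt(3), -7 * sqrt(2)/5, 0, sqrt(2)/2, 7/6, sqrt(5), sqrt(6), sqrt(6), 3, pi, sqrt(13), 3 * sqrt(2), 5, 6.98, 9]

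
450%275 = 175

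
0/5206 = 0 = 0.00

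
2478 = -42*(-59)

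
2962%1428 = 106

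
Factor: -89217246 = -1 * 2^1 * 3^1 * 127^1 * 191^1 * 613^1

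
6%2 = 0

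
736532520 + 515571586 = 1252104106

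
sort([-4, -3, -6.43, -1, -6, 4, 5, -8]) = [-8, -6.43, -6, -4, -3, -1, 4, 5]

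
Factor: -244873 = -1*244873^1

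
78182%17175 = 9482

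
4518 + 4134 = 8652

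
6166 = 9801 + -3635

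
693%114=9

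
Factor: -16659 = -1*3^3*617^1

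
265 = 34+231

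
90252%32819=24614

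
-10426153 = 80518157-90944310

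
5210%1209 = 374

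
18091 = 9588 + 8503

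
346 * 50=17300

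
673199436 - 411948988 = 261250448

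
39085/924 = 42 + 277/924 ≈ 42.30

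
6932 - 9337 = -2405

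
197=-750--947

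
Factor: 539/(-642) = -1 * 2^(-1) * 3^(-1) * 7^2 * 11^1 * 107^(-1)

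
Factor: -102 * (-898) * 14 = 2^3 * 3^1 * 7^1 * 17^1 * 449^1 = 1282344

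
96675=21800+74875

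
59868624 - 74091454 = -14222830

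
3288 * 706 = 2321328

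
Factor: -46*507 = -1*2^1*3^1*13^2*23^1 = -23322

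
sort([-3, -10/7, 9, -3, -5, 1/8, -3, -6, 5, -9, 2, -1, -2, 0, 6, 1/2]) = [-9, -6, -5, -3, -3, -3, -2, -10/7, -1, 0, 1/8, 1/2, 2, 5, 6, 9]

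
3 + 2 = 5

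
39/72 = 13/24 ≈ 0.542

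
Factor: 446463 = 3^2*113^1*439^1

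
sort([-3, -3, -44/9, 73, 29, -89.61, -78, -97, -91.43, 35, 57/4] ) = [-97, -91.43, -89.61, -78, -44/9, -3, -3, 57/4, 29, 35, 73] 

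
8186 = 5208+2978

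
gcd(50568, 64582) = 98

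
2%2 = 0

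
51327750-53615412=-2287662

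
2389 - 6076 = -3687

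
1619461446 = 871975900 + 747485546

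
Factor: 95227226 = 2^1 * 31^1 * 1535923^1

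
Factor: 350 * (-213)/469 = -1 * 2^1 * 3^1 * 5^2 * 67^(-1) * 71^1 = -10650/67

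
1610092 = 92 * 17501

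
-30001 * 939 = -28170939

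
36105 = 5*7221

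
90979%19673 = 12287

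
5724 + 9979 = 15703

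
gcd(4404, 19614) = 6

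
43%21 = 1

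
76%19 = 0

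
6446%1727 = 1265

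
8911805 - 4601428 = 4310377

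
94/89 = 1 + 5/89 ≈ 1.06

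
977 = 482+495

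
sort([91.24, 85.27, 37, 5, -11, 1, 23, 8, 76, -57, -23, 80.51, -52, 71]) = [-57, -52, -23, -11, 1, 5, 8, 23, 37, 71, 76, 80.51, 85.27, 91.24]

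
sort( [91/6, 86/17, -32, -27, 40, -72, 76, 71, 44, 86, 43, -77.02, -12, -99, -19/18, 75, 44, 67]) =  [-99, -77.02, -72, -32, -27, -12, -19/18, 86/17, 91/6, 40, 43, 44, 44, 67, 71, 75, 76, 86]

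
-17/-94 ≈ 0.181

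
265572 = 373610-108038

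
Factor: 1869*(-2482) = -1*2^1*3^1*7^1*17^1*73^1*89^1 = -4638858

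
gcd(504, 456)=24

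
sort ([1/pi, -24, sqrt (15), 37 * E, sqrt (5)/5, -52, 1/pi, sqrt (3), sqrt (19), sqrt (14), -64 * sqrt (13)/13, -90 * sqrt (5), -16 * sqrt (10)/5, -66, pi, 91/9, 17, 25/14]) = [-90 * sqrt (5), -66, -52, -24, -64 * sqrt (13)/13, -16 * sqrt (10)/5, 1/pi, 1/pi, sqrt (5)/5, sqrt (3), 25/14, pi, sqrt (14), sqrt (15), sqrt (19), 91/9, 17, 37 * E]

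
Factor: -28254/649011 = -1 * 2^1 * 11^(-1) * 17^1 * 71^(-1) = -34/781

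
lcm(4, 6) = 12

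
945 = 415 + 530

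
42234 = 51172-8938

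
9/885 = 3/295 ≈ 0.0102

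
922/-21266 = -461/10633 ≈ -0.0434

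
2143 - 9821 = -7678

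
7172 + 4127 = 11299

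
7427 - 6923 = 504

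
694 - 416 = 278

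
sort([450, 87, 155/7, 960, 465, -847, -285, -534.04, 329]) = [-847, -534.04, -285, 155/7, 87, 329, 450, 465, 960]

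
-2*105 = -210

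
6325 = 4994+1331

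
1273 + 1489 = 2762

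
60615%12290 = 11455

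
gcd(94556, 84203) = 7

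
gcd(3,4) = 1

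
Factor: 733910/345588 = 2^(-1)*3^(-1)*5^1*31^(-1)*79^1 = 395/186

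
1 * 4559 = 4559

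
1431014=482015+948999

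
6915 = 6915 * 1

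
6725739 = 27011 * 249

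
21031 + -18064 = 2967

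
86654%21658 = 22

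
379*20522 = 7777838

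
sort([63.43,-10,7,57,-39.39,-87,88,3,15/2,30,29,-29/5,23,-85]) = [-87,-85,-39.39,-10,-29/5,3,7,15/2,23,29,30,57,63.43,88]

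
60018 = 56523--3495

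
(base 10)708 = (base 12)4b0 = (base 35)k8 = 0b1011000100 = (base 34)ks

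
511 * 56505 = 28874055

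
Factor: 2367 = 3^2 * 263^1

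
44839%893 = 189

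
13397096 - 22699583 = -9302487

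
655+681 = 1336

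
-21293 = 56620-77913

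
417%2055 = 417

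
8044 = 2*4022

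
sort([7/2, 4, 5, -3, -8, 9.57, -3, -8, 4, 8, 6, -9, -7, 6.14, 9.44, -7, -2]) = [-9, -8, -8, -7, -7, -3, -3, -2, 7/2, 4, 4, 5, 6, 6.14, 8, 9.44, 9.57]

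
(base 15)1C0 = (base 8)625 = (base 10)405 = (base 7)1116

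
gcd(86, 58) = 2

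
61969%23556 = 14857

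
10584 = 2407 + 8177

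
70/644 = 5/46 ≈ 0.109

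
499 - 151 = 348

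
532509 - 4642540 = -4110031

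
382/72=191/36 ≈ 5.31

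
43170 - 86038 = -42868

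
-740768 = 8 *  (-92596)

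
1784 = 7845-6061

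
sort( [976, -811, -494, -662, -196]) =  [-811, -662, -494, -196, 976]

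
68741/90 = 763 + 71/90 ≈ 763.79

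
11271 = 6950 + 4321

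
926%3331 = 926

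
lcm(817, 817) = 817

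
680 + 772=1452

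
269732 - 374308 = -104576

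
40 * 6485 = 259400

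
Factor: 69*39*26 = 2^1*3^2*13^2*23^1 = 69966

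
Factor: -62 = -1*2^1*31^1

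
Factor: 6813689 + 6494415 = 2^3 * 1663513^1 = 13308104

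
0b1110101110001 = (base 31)7q4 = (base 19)11gd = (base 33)6ud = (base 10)7537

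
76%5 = 1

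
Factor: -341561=-1 * 11^1 * 31051^1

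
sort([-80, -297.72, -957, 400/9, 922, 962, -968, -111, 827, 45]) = [-968, -957, -297.72, -111, -80, 400/9, 45, 827, 922, 962]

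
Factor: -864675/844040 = -1*2^(-3)*3^4*5^1*7^1*61^1*21101^(-1) = -172935/168808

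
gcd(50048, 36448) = 544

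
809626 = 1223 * 662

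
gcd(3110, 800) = 10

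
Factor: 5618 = 2^1 * 53^2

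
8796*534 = 4697064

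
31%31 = 0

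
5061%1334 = 1059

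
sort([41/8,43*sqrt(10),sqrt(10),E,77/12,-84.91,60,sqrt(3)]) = [-84.91,sqrt(3),E,sqrt(10),41/8,77/12,60,43*sqrt(10)]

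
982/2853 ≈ 0.344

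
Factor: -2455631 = -1*263^1*9337^1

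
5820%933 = 222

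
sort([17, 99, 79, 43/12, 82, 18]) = [43/12, 17, 18, 79, 82, 99]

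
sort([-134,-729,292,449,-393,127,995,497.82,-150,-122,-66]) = [-729,-393,-150,-134,-122,-66,127,292,449,497.82,995]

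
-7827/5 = -1565 - 2/5 = -1565.40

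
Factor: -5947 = -1*19^1*313^1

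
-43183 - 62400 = -105583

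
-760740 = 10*(-76074)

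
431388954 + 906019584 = 1337408538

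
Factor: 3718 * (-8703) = -1 * 2^1 * 3^2 * 11^1 * 13^2 * 967^1 = -32357754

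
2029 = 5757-3728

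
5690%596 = 326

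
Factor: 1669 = 1669^1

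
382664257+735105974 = 1117770231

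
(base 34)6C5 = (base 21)GDK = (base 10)7349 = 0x1CB5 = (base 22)F41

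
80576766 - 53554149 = 27022617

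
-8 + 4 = -4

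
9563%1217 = 1044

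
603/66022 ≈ 0.00913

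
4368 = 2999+1369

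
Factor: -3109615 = -1 * 5^1 * 621923^1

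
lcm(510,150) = 2550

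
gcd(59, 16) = 1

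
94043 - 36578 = 57465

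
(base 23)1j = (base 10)42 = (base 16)2a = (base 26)1g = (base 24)1i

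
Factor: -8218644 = -1 * 2^2 * 3^1 * 7^1 * 97841^1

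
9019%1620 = 919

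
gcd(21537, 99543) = 3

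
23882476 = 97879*244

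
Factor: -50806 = -1 * 2^1 * 7^1 * 19^1 * 191^1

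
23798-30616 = -6818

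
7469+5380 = 12849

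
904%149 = 10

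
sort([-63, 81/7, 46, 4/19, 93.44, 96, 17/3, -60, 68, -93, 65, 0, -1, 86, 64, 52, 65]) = [-93, -63, -60, -1, 0, 4/19, 17/3, 81/7, 46, 52, 64, 65, 65, 68, 86, 93.44, 96]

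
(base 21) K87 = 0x2323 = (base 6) 105351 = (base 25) E9K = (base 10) 8995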